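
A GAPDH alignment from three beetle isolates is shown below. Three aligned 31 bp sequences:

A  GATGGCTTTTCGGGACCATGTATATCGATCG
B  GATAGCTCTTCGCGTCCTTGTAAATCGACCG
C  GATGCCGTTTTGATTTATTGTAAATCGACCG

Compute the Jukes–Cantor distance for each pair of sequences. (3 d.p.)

d(A,B) = 0.269, d(A,C) = 0.481, d(B,C) = 0.367

A–B: 7/31 sites differ → p ≈ 0.225806, d = −0.75 ln(1 − 0.301075) = 0.268659 ≈ 0.269.
A–C: 11/31 sites differ → p ≈ 0.354839, d = −0.75 ln(1 − 0.473119) = 0.480585 ≈ 0.481.
B–C: 9/31 sites differ → p ≈ 0.290323, d = −0.75 ln(1 − 0.387097) = 0.367161 ≈ 0.367.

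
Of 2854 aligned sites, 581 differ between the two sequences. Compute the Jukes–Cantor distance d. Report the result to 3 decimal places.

p = 581/2854 ≈ 0.203574.
d = −(3/4) ln(1 − 4p/3) = −0.75 ln(1 − 0.271432) = −0.75 ln(0.728568)
  = −0.75 × (-0.316674) = 0.237506 substitutions/site.

0.238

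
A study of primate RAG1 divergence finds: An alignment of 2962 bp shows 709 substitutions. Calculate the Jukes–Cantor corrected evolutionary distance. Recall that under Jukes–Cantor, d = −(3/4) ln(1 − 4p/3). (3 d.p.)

p = 709/2962 ≈ 0.239365.
d = −(3/4) ln(1 − 4p/3) = −0.75 ln(1 − 0.319153) = −0.75 ln(0.680847)
  = −0.75 × (-0.384418) = 0.288314 substitutions/site.

0.288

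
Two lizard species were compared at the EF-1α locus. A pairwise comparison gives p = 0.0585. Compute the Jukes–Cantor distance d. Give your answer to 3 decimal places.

d = −(3/4) ln(1 − 4p/3) = −0.75 ln(1 − 0.078) = −0.75 ln(0.922)
  = −0.75 × (-0.081210) = 0.060908 substitutions/site.

0.061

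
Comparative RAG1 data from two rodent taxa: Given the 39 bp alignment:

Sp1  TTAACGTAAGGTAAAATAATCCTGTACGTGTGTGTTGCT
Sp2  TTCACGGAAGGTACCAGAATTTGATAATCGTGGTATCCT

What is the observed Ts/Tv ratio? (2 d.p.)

Transitions are A↔G and C↔T; transversions are all other mismatches.
Transitions: 4. Transversions: 12.
R = 4/12 = 0.333333… ≈ 0.33 (to 2 d.p.).

0.33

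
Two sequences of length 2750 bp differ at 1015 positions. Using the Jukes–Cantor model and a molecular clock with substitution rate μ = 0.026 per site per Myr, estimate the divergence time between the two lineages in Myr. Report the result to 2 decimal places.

p = 1015/2750 ≈ 0.369091.
d = −(3/4) ln(1 − 4p/3) = −0.75 ln(1 − 0.492121) = −0.75 ln(0.507879)
  = −0.75 × (-0.677512) = 0.508134 substitutions/site.
Under a molecular clock d = 2μt, so t = d/(2μ) = 0.508134 / (2 × 0.026) = 9.77 Myr.

9.77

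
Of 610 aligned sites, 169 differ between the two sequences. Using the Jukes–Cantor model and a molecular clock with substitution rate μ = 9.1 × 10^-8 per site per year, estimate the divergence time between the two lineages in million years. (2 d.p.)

1.90

p = 169/610 ≈ 0.277049.
d = −(3/4) ln(1 − 4p/3) = −0.75 ln(1 − 0.369399) = −0.75 ln(0.630601)
  = −0.75 × (-0.461082) = 0.345812 substitutions/site.
Under a molecular clock d = 2μt, so t = d/(2μ) = 0.345812 / (2 × 9.1 × 10^-8) = 1.90 million years.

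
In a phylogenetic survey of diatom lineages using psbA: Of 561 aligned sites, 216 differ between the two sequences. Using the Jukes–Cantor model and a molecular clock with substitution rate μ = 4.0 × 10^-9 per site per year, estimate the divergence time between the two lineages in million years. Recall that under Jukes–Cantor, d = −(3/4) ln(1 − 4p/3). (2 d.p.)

p = 216/561 ≈ 0.385027.
d = −(3/4) ln(1 − 4p/3) = −0.75 ln(1 − 0.513369) = −0.75 ln(0.486631)
  = −0.75 × (-0.720249) = 0.540187 substitutions/site.
Under a molecular clock d = 2μt, so t = d/(2μ) = 0.540187 / (2 × 4.0 × 10^-9) = 67.52 million years.

67.52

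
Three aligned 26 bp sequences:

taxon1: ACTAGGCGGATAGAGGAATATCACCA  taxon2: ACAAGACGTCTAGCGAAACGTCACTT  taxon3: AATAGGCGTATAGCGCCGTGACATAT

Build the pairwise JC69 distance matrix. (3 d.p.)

d(taxon1,taxon2) = 0.539, d(taxon1,taxon3) = 0.623, d(taxon2,taxon3) = 0.623

taxon1–taxon2: 10/26 sites differ → p ≈ 0.384615, d = −0.75 ln(1 − 0.51282) = 0.539341 ≈ 0.539.
taxon1–taxon3: 11/26 sites differ → p ≈ 0.423077, d = −0.75 ln(1 − 0.564103) = 0.622762 ≈ 0.623.
taxon2–taxon3: 11/26 sites differ → p ≈ 0.423077, d = −0.75 ln(1 − 0.564103) = 0.622762 ≈ 0.623.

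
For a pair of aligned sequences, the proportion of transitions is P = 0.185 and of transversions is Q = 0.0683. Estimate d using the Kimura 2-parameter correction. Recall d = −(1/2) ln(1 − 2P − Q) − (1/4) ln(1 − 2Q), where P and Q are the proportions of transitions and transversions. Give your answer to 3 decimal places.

0.325

Under the Kimura two-parameter model, d = −½ ln(1 − 2P − Q) − ¼ ln(1 − 2Q).
1 − 2P − Q = 0.5617, giving −½ ln(0.5617) = 0.288394.
1 − 2Q = 0.8634, giving −¼ ln(0.8634) = 0.036719.
d = 0.288394 + 0.036719 = 0.325113.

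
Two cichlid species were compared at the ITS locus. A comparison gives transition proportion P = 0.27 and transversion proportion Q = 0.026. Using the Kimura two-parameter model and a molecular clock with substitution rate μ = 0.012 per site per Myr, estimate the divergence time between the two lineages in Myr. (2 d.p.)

Under the Kimura two-parameter model, d = −½ ln(1 − 2P − Q) − ¼ ln(1 − 2Q).
1 − 2P − Q = 0.434, giving −½ ln(0.434) = 0.417355.
1 − 2Q = 0.948, giving −¼ ln(0.948) = 0.013350.
d = 0.417355 + 0.013350 = 0.430705.
Under a molecular clock d = 2μt, so t = d/(2μ) = 0.430705 / (2 × 0.012) = 17.95 Myr.

17.95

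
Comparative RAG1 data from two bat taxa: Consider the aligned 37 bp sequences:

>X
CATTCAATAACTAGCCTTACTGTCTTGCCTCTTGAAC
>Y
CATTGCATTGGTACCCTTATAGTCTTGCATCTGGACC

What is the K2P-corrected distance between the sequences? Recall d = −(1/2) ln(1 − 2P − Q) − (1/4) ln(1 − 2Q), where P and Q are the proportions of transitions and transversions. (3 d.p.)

0.383

Of 37 sites, 2 differences are transitions and 9 are transversions, so P = 2/37 ≈ 0.054054 and Q = 9/37 ≈ 0.243243.
Under the Kimura two-parameter model, d = −½ ln(1 − 2P − Q) − ¼ ln(1 − 2Q).
1 − 2P − Q = 0.648649, giving −½ ln(0.648649) = 0.216432.
1 − 2Q = 0.513514, giving −¼ ln(0.513514) = 0.166619.
d = 0.216432 + 0.166619 = 0.383051.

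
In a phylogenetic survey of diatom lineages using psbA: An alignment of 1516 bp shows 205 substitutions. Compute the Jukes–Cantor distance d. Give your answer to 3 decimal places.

p = 205/1516 ≈ 0.135224.
d = −(3/4) ln(1 − 4p/3) = −0.75 ln(1 − 0.180299) = −0.75 ln(0.819701)
  = −0.75 × (-0.198816) = 0.149112 substitutions/site.

0.149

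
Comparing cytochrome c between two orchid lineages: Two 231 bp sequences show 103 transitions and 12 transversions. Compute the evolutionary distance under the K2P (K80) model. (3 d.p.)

1.466

P = 103/231 ≈ 0.445887 and Q = 12/231 ≈ 0.051948.
Under the Kimura two-parameter model, d = −½ ln(1 − 2P − Q) − ¼ ln(1 − 2Q).
1 − 2P − Q = 0.056278, giving −½ ln(0.056278) = 1.438726.
1 − 2Q = 0.896104, giving −¼ ln(0.896104) = 0.027425.
d = 1.438726 + 0.027425 = 1.466151.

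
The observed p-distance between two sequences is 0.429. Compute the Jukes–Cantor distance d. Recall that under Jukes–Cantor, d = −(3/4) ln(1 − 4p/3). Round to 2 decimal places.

d = −(3/4) ln(1 − 4p/3) = −0.75 ln(1 − 0.572) = −0.75 ln(0.428)
  = −0.75 × (-0.848632) = 0.636474 substitutions/site.

0.64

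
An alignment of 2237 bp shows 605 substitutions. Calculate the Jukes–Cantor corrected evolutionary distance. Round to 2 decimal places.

0.34

p = 605/2237 ≈ 0.270451.
d = −(3/4) ln(1 − 4p/3) = −0.75 ln(1 − 0.360601) = −0.75 ln(0.639399)
  = −0.75 × (-0.447227) = 0.335420 substitutions/site.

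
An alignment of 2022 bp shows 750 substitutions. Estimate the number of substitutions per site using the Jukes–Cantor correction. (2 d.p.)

p = 750/2022 ≈ 0.37092.
d = −(3/4) ln(1 − 4p/3) = −0.75 ln(1 − 0.49456) = −0.75 ln(0.50544)
  = −0.75 × (-0.682326) = 0.511745 substitutions/site.

0.51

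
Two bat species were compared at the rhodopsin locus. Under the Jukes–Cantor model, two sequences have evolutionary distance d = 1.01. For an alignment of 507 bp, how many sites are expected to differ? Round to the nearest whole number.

281

Invert JC69: p = (3/4)(1 − e^(−4d/3)) = 0.75 × (1 − e^(-1.346667)) = 0.75 × (1 − 0.260106) = 0.554921.
Expected differing sites = pL ≈ 0.554921 × 507 = 281.344947 ≈ 281.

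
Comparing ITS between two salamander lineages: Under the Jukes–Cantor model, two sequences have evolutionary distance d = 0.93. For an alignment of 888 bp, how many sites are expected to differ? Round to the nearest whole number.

473

Invert JC69: p = (3/4)(1 − e^(−4d/3)) = 0.75 × (1 − e^(-1.24)) = 0.75 × (1 − 0.289384) = 0.532962.
Expected differing sites = pL ≈ 0.532962 × 888 = 473.270256 ≈ 473.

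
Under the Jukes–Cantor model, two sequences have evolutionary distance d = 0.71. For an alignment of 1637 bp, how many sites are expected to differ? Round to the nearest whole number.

751

Invert JC69: p = (3/4)(1 − e^(−4d/3)) = 0.75 × (1 − e^(-0.946667)) = 0.75 × (1 − 0.388032) = 0.458976.
Expected differing sites = pL ≈ 0.458976 × 1637 = 751.343712 ≈ 751.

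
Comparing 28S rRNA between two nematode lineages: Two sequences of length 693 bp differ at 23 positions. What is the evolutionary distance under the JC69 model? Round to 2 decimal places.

p = 23/693 ≈ 0.033189.
d = −(3/4) ln(1 − 4p/3) = −0.75 ln(1 − 0.044252) = −0.75 ln(0.955748)
  = −0.75 × (-0.045261) = 0.033946 substitutions/site.

0.03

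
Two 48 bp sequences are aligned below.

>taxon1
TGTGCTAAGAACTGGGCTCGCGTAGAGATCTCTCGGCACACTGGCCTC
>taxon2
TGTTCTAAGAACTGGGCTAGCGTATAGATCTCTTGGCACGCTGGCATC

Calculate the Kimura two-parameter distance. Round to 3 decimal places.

0.137

Of 48 sites, 2 differences are transitions and 4 are transversions, so P = 2/48 ≈ 0.041667 and Q = 4/48 ≈ 0.083333.
Under the Kimura two-parameter model, d = −½ ln(1 − 2P − Q) − ¼ ln(1 − 2Q).
1 − 2P − Q = 0.833333, giving −½ ln(0.833333) = 0.091161.
1 − 2Q = 0.833334, giving −¼ ln(0.833334) = 0.045580.
d = 0.091161 + 0.045580 = 0.136741.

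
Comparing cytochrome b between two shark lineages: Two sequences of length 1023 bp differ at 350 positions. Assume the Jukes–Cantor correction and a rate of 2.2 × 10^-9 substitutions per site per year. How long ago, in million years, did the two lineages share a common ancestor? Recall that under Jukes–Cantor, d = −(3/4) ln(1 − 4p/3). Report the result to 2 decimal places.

103.83

p = 350/1023 ≈ 0.342131.
d = −(3/4) ln(1 − 4p/3) = −0.75 ln(1 − 0.456175) = −0.75 ln(0.543825)
  = −0.75 × (-0.609128) = 0.456846 substitutions/site.
Under a molecular clock d = 2μt, so t = d/(2μ) = 0.456846 / (2 × 2.2 × 10^-9) = 103.83 million years.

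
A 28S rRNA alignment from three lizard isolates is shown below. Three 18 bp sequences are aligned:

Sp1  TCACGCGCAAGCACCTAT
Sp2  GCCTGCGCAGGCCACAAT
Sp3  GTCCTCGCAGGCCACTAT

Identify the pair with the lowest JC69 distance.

Sp2 and Sp3

Sp1–Sp2: 7/18 differ, p = 0.389, d = 0.548.
Sp1–Sp3: 7/18 differ, p = 0.389, d = 0.548.
Sp2–Sp3: 4/18 differ, p = 0.222, d = 0.264.
The smallest distance is between Sp2 and Sp3.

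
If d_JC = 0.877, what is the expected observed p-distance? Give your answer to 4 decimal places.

p = (3/4)(1 − e^(−4d/3)) = 0.75 × (1 − e^(-1.169333)) = 0.75 × (1 − 0.310574) = 0.517070.

0.5171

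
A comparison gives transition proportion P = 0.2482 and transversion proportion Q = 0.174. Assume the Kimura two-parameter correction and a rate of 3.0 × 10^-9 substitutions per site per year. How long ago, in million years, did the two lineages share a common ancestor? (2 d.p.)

110.31

Under the Kimura two-parameter model, d = −½ ln(1 − 2P − Q) − ¼ ln(1 − 2Q).
1 − 2P − Q = 0.3296, giving −½ ln(0.3296) = 0.554938.
1 − 2Q = 0.652, giving −¼ ln(0.652) = 0.106928.
d = 0.554938 + 0.106928 = 0.661866.
Under a molecular clock d = 2μt, so t = d/(2μ) = 0.661866 / (2 × 3.0 × 10^-9) = 110.31 million years.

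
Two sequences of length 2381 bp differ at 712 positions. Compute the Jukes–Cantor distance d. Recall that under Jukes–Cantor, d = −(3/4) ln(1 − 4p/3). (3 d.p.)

p = 712/2381 ≈ 0.299034.
d = −(3/4) ln(1 − 4p/3) = −0.75 ln(1 − 0.398712) = −0.75 ln(0.601288)
  = −0.75 × (-0.508681) = 0.381511 substitutions/site.

0.382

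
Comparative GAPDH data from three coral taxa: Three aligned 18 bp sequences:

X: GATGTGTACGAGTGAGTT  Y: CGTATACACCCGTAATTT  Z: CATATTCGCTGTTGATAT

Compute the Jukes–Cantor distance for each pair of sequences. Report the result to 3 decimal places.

d(X,Y) = 0.824, d(X,Z) = 1.012, d(Y,Z) = 0.673

X–Y: 9/18 sites differ → p = 0.5, d = −0.75 ln(1 − 0.666667) = 0.823960 ≈ 0.824.
X–Z: 10/18 sites differ → p ≈ 0.555556, d = −0.75 ln(1 − 0.740741) = 1.012446 ≈ 1.012.
Y–Z: 8/18 sites differ → p ≈ 0.444444, d = −0.75 ln(1 − 0.592592) = 0.673455 ≈ 0.673.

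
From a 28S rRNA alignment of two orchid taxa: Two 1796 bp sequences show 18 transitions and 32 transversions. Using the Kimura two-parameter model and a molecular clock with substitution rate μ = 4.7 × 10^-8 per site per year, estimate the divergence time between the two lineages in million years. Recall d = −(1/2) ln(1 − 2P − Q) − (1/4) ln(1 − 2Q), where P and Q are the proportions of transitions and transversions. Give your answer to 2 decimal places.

0.30

P = 18/1796 ≈ 0.010022 and Q = 32/1796 ≈ 0.017817.
Under the Kimura two-parameter model, d = −½ ln(1 − 2P − Q) − ¼ ln(1 − 2Q).
1 − 2P − Q = 0.962139, giving −½ ln(0.962139) = 0.019298.
1 − 2Q = 0.964366, giving −¼ ln(0.964366) = 0.009071.
d = 0.019298 + 0.009071 = 0.028369.
Under a molecular clock d = 2μt, so t = d/(2μ) = 0.028369 / (2 × 4.7 × 10^-8) = 0.30 million years.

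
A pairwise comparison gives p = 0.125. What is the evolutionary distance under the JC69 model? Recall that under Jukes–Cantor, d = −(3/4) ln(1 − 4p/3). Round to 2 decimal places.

0.14

d = −(3/4) ln(1 − 4p/3) = −0.75 ln(1 − 0.166667) = −0.75 ln(0.833333)
  = −0.75 × (-0.182322) = 0.136742 substitutions/site.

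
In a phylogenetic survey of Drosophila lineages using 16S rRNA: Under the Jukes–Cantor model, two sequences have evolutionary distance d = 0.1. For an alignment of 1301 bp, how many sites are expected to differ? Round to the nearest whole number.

Invert JC69: p = (3/4)(1 − e^(−4d/3)) = 0.75 × (1 − e^(-0.133333)) = 0.75 × (1 − 0.875174) = 0.093620.
Expected differing sites = pL ≈ 0.093620 × 1301 = 121.79962 ≈ 122.

122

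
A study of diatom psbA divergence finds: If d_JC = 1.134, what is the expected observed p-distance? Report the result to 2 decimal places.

p = (3/4)(1 − e^(−4d/3)) = 0.75 × (1 − e^(-1.512)) = 0.75 × (1 − 0.220469) = 0.584648.

0.58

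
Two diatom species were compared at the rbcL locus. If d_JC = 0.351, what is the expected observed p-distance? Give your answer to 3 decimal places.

p = (3/4)(1 − e^(−4d/3)) = 0.75 × (1 − e^(-0.468)) = 0.75 × (1 − 0.626254) = 0.280310.

0.280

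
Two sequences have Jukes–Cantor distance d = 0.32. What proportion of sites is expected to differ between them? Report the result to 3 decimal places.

0.260

p = (3/4)(1 − e^(−4d/3)) = 0.75 × (1 − e^(-0.426667)) = 0.75 × (1 − 0.652681) = 0.260489.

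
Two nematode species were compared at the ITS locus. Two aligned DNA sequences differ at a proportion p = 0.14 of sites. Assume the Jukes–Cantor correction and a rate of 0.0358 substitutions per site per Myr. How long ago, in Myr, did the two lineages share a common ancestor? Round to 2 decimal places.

2.16

d = −(3/4) ln(1 − 4p/3) = −0.75 ln(1 − 0.186667) = −0.75 ln(0.813333)
  = −0.75 × (-0.206615) = 0.154961 substitutions/site.
Under a molecular clock d = 2μt, so t = d/(2μ) = 0.154961 / (2 × 0.0358) = 2.16 Myr.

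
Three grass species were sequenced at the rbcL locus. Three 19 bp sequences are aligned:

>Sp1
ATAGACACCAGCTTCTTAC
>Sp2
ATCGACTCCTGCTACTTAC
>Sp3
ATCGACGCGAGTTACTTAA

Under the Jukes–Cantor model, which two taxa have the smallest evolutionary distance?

Sp1–Sp2: 4/19 differ, p = 0.211, d = 0.247.
Sp1–Sp3: 6/19 differ, p = 0.316, d = 0.410.
Sp2–Sp3: 5/19 differ, p = 0.263, d = 0.324.
The smallest distance is between Sp1 and Sp2.

Sp1 and Sp2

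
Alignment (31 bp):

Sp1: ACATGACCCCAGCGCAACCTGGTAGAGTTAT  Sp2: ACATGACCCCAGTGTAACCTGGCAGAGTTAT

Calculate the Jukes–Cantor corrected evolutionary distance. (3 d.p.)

The sequences differ at 3 of 31 sites (13, 15, 23), so p = 3/31 ≈ 0.096774.
d = −(3/4) ln(1 − 4p/3) = −0.75 ln(1 − 0.129032) = −0.75 ln(0.870968)
  = −0.75 × (-0.138150) = 0.103613 substitutions/site.

0.104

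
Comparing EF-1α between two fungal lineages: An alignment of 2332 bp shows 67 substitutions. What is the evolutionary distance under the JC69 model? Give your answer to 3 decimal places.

p = 67/2332 ≈ 0.028731.
d = −(3/4) ln(1 − 4p/3) = −0.75 ln(1 − 0.038308) = −0.75 ln(0.961692)
  = −0.75 × (-0.039061) = 0.029296 substitutions/site.

0.029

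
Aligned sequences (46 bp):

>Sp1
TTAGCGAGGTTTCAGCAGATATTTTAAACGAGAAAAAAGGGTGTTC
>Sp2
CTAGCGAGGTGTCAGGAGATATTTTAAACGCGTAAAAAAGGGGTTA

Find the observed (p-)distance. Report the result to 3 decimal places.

0.174

The sequences differ at 8 of 46 positions (sites 1, 11, 16, 31, 33, 39, 42, 46).
p = 8/46 = 0.173913… ≈ 0.174 (to 3 d.p.).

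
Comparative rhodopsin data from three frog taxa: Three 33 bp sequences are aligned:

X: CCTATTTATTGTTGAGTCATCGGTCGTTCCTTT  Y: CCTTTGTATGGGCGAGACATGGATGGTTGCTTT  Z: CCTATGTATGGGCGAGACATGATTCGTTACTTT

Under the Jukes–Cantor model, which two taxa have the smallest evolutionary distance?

Y and Z

X–Y: 10/33 differ, p = 0.303, d = 0.388.
X–Z: 9/33 differ, p = 0.273, d = 0.339.
Y–Z: 5/33 differ, p = 0.152, d = 0.169.
The smallest distance is between Y and Z.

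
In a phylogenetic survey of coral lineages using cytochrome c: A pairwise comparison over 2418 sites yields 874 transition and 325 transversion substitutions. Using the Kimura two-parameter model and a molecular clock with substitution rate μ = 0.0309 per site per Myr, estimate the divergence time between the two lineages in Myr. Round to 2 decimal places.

P = 874/2418 ≈ 0.361456 and Q = 325/2418 ≈ 0.134409.
Under the Kimura two-parameter model, d = −½ ln(1 − 2P − Q) − ¼ ln(1 − 2Q).
1 − 2P − Q = 0.142679, giving −½ ln(0.142679) = 0.973579.
1 − 2Q = 0.731182, giving −¼ ln(0.731182) = 0.078273.
d = 0.973579 + 0.078273 = 1.051852.
Under a molecular clock d = 2μt, so t = d/(2μ) = 1.051852 / (2 × 0.0309) = 17.02 Myr.

17.02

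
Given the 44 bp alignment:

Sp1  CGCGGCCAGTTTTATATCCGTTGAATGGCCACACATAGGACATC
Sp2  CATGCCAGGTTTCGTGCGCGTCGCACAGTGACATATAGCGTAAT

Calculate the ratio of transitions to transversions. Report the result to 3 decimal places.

Transitions are A↔G and C↔T; transversions are all other mismatches.
Transitions: 15. Transversions: 7.
R = 15/7 = 2.142857… ≈ 2.143 (to 3 d.p.).

2.143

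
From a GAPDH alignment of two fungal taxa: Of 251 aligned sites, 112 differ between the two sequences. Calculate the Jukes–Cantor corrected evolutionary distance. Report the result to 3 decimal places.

p = 112/251 ≈ 0.446215.
d = −(3/4) ln(1 − 4p/3) = −0.75 ln(1 − 0.594953) = −0.75 ln(0.405047)
  = −0.75 × (-0.903752) = 0.677814 substitutions/site.

0.678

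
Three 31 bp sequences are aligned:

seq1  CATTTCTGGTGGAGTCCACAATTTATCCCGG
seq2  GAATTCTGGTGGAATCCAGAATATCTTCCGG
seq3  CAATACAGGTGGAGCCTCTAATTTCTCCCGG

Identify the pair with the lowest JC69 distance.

seq1 and seq2

seq1–seq2: 7/31 differ, p = 0.226, d = 0.269.
seq1–seq3: 8/31 differ, p = 0.258, d = 0.316.
seq2–seq3: 10/31 differ, p = 0.323, d = 0.422.
The smallest distance is between seq1 and seq2.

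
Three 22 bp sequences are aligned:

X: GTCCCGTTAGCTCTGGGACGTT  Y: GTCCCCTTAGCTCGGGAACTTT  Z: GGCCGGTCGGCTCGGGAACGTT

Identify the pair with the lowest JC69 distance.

X–Y: 4/22 differ, p = 0.182, d = 0.208.
X–Z: 6/22 differ, p = 0.273, d = 0.339.
Y–Z: 6/22 differ, p = 0.273, d = 0.339.
The smallest distance is between X and Y.

X and Y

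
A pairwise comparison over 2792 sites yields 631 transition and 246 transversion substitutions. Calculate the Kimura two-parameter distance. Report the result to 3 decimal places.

0.437

P = 631/2792 ≈ 0.226003 and Q = 246/2792 ≈ 0.088109.
Under the Kimura two-parameter model, d = −½ ln(1 − 2P − Q) − ¼ ln(1 − 2Q).
1 − 2P − Q = 0.459885, giving −½ ln(0.459885) = 0.388389.
1 − 2Q = 0.823782, giving −¼ ln(0.823782) = 0.048462.
d = 0.388389 + 0.048462 = 0.436851.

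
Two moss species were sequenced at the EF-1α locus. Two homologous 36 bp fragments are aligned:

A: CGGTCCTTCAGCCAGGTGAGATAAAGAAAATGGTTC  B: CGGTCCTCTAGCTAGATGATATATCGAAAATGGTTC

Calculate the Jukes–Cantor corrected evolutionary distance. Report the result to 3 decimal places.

The sequences differ at 7 of 36 sites (8, 9, 13, 16, 20, 24, 25), so p = 7/36 ≈ 0.194444.
d = −(3/4) ln(1 − 4p/3) = −0.75 ln(1 − 0.259259) = −0.75 ln(0.740741)
  = −0.75 × (-0.300104) = 0.225078 substitutions/site.

0.225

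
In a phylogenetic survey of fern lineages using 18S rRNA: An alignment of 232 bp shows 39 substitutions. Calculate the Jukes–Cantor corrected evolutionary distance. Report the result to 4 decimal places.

0.1903

p = 39/232 ≈ 0.168103.
d = −(3/4) ln(1 − 4p/3) = −0.75 ln(1 − 0.224137) = −0.75 ln(0.775863)
  = −0.75 × (-0.253779) = 0.190334 substitutions/site.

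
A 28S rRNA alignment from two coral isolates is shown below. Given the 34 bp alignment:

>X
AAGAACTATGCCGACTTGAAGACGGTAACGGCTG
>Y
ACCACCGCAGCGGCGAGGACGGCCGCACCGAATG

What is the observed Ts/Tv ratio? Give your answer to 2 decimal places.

0.20

Transitions are A↔G and C↔T; transversions are all other mismatches.
Transitions: 3. Transversions: 15.
R = 3/15 = 0.20.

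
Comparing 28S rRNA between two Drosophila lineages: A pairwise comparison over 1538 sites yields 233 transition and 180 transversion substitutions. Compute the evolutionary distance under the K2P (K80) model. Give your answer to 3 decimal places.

P = 233/1538 ≈ 0.151495 and Q = 180/1538 ≈ 0.117035.
Under the Kimura two-parameter model, d = −½ ln(1 − 2P − Q) − ¼ ln(1 − 2Q).
1 − 2P − Q = 0.579975, giving −½ ln(0.579975) = 0.272385.
1 − 2Q = 0.76593, giving −¼ ln(0.76593) = 0.066666.
d = 0.272385 + 0.066666 = 0.339051.

0.339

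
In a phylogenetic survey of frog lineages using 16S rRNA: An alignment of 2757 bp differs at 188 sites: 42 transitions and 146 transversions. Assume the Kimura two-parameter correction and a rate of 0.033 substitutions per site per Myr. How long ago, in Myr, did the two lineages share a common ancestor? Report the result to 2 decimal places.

1.08

P = 42/2757 ≈ 0.015234 and Q = 146/2757 ≈ 0.052956.
Under the Kimura two-parameter model, d = −½ ln(1 − 2P − Q) − ¼ ln(1 − 2Q).
1 − 2P − Q = 0.916576, giving −½ ln(0.916576) = 0.043555.
1 − 2Q = 0.894088, giving −¼ ln(0.894088) = 0.027988.
d = 0.043555 + 0.027988 = 0.071543.
Under a molecular clock d = 2μt, so t = d/(2μ) = 0.071543 / (2 × 0.033) = 1.08 Myr.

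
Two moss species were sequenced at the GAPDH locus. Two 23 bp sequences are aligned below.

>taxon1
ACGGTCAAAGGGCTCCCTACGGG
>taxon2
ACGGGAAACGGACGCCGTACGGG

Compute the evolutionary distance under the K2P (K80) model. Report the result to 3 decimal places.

Of 23 sites, 1 differences are transitions and 5 are transversions, so P = 1/23 ≈ 0.043478 and Q = 5/23 ≈ 0.217391.
Under the Kimura two-parameter model, d = −½ ln(1 − 2P − Q) − ¼ ln(1 − 2Q).
1 − 2P − Q = 0.695653, giving −½ ln(0.695653) = 0.181452.
1 − 2Q = 0.565218, giving −¼ ln(0.565218) = 0.142636.
d = 0.181452 + 0.142636 = 0.324088.

0.324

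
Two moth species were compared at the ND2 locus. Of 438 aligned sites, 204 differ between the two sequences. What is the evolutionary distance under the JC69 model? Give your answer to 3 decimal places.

0.728

p = 204/438 ≈ 0.465753.
d = −(3/4) ln(1 − 4p/3) = −0.75 ln(1 − 0.621004) = −0.75 ln(0.378996)
  = −0.75 × (-0.970230) = 0.727673 substitutions/site.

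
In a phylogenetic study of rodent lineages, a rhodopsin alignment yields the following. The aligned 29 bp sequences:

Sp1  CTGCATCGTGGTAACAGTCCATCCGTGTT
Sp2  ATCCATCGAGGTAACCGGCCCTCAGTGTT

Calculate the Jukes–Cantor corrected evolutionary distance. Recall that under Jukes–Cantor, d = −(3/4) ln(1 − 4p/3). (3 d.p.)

The sequences differ at 7 of 29 sites (1, 3, 9, 16, 18, 21, 24), so p = 7/29 ≈ 0.241379.
d = −(3/4) ln(1 − 4p/3) = −0.75 ln(1 − 0.321839) = −0.75 ln(0.678161)
  = −0.75 × (-0.388371) = 0.291278 substitutions/site.

0.291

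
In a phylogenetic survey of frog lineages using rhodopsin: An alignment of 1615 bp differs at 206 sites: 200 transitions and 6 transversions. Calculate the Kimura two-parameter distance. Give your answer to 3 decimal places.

0.147

P = 200/1615 ≈ 0.123839 and Q = 6/1615 ≈ 0.003715.
Under the Kimura two-parameter model, d = −½ ln(1 − 2P − Q) − ¼ ln(1 − 2Q).
1 − 2P − Q = 0.748607, giving −½ ln(0.748607) = 0.144771.
1 − 2Q = 0.99257, giving −¼ ln(0.99257) = 0.001864.
d = 0.144771 + 0.001864 = 0.146635.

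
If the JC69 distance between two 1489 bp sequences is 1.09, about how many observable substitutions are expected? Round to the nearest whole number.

Invert JC69: p = (3/4)(1 − e^(−4d/3)) = 0.75 × (1 − e^(-1.453333)) = 0.75 × (1 − 0.233790) = 0.574658.
Expected differing sites = pL ≈ 0.574658 × 1489 = 855.665762 ≈ 856.

856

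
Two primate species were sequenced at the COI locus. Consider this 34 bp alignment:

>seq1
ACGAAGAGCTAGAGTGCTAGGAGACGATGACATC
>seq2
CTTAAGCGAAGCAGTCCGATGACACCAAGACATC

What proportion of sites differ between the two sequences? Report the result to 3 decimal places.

0.412

The sequences differ at 14 of 34 positions.
p = 14/34 = 0.411764… ≈ 0.412 (to 3 d.p.).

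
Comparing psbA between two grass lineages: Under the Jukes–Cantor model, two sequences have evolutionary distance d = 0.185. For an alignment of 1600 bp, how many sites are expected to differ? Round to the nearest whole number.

262

Invert JC69: p = (3/4)(1 − e^(−4d/3)) = 0.75 × (1 − e^(-0.246667)) = 0.75 × (1 − 0.781401) = 0.163949.
Expected differing sites = pL ≈ 0.163949 × 1600 = 262.3184 ≈ 262.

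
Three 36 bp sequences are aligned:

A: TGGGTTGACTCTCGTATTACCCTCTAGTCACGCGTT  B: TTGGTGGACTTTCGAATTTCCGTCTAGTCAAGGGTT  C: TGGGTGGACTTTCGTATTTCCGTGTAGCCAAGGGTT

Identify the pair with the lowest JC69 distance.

A–B: 8/36 differ, p = 0.222, d = 0.264.
A–C: 8/36 differ, p = 0.222, d = 0.264.
B–C: 4/36 differ, p = 0.111, d = 0.120.
The smallest distance is between B and C.

B and C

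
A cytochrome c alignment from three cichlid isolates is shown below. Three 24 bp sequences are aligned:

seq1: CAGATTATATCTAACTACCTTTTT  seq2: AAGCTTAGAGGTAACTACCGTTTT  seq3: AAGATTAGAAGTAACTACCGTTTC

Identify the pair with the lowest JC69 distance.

seq2 and seq3

seq1–seq2: 6/24 differ, p = 0.250, d = 0.304.
seq1–seq3: 6/24 differ, p = 0.250, d = 0.304.
seq2–seq3: 3/24 differ, p = 0.125, d = 0.137.
The smallest distance is between seq2 and seq3.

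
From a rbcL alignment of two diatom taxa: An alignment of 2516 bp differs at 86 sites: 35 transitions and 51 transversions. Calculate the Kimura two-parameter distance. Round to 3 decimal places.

0.035

P = 35/2516 ≈ 0.013911 and Q = 51/2516 ≈ 0.02027.
Under the Kimura two-parameter model, d = −½ ln(1 − 2P − Q) − ¼ ln(1 − 2Q).
1 − 2P − Q = 0.951908, giving −½ ln(0.951908) = 0.024643.
1 − 2Q = 0.95946, giving −¼ ln(0.95946) = 0.010346.
d = 0.024643 + 0.010346 = 0.034989.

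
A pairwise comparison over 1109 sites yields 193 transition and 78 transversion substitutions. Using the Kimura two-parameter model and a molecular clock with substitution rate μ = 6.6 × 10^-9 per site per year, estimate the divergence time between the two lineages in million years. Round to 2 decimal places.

23.40

P = 193/1109 ≈ 0.174031 and Q = 78/1109 ≈ 0.070334.
Under the Kimura two-parameter model, d = −½ ln(1 − 2P − Q) − ¼ ln(1 − 2Q).
1 − 2P − Q = 0.581604, giving −½ ln(0.581604) = 0.270983.
1 − 2Q = 0.859332, giving −¼ ln(0.859332) = 0.037900.
d = 0.270983 + 0.037900 = 0.308883.
Under a molecular clock d = 2μt, so t = d/(2μ) = 0.308883 / (2 × 6.6 × 10^-9) = 23.40 million years.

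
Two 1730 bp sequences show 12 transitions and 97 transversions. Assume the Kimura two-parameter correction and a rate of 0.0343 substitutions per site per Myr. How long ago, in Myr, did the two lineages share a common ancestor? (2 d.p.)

0.96

P = 12/1730 ≈ 0.006936 and Q = 97/1730 ≈ 0.056069.
Under the Kimura two-parameter model, d = −½ ln(1 − 2P − Q) − ¼ ln(1 − 2Q).
1 − 2P − Q = 0.930059, giving −½ ln(0.930059) = 0.036254.
1 − 2Q = 0.887862, giving −¼ ln(0.887862) = 0.029735.
d = 0.036254 + 0.029735 = 0.065989.
Under a molecular clock d = 2μt, so t = d/(2μ) = 0.065989 / (2 × 0.0343) = 0.96 Myr.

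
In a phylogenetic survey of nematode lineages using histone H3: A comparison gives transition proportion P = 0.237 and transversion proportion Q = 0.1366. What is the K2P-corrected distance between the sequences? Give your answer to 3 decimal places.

Under the Kimura two-parameter model, d = −½ ln(1 − 2P − Q) − ¼ ln(1 − 2Q).
1 − 2P − Q = 0.3894, giving −½ ln(0.3894) = 0.471574.
1 − 2Q = 0.7268, giving −¼ ln(0.7268) = 0.079776.
d = 0.471574 + 0.079776 = 0.551350.

0.551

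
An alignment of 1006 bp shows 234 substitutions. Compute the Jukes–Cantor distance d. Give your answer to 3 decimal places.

p = 234/1006 ≈ 0.232604.
d = −(3/4) ln(1 − 4p/3) = −0.75 ln(1 − 0.310139) = −0.75 ln(0.689861)
  = −0.75 × (-0.371265) = 0.278449 substitutions/site.

0.278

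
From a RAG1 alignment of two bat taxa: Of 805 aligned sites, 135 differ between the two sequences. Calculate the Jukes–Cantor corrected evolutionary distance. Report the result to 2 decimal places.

p = 135/805 ≈ 0.167702.
d = −(3/4) ln(1 − 4p/3) = −0.75 ln(1 − 0.223603) = −0.75 ln(0.776397)
  = −0.75 × (-0.253091) = 0.189818 substitutions/site.

0.19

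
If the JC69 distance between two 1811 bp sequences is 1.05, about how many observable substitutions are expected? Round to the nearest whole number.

1023

Invert JC69: p = (3/4)(1 − e^(−4d/3)) = 0.75 × (1 − e^(-1.4)) = 0.75 × (1 − 0.246597) = 0.565052.
Expected differing sites = pL ≈ 0.565052 × 1811 = 1023.309172 ≈ 1023.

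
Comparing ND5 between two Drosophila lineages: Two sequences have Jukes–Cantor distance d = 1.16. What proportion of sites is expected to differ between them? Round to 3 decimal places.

0.590

p = (3/4)(1 − e^(−4d/3)) = 0.75 × (1 − e^(-1.546667)) = 0.75 × (1 − 0.212957) = 0.590282.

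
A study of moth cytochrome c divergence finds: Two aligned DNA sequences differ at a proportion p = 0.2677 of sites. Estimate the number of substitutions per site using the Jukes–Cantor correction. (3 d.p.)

d = −(3/4) ln(1 − 4p/3) = −0.75 ln(1 − 0.356933) = −0.75 ln(0.643067)
  = −0.75 × (-0.441506) = 0.331130 substitutions/site.

0.331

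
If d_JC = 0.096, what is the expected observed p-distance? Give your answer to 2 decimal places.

p = (3/4)(1 − e^(−4d/3)) = 0.75 × (1 − e^(-0.128)) = 0.75 × (1 − 0.879853) = 0.090110.

0.09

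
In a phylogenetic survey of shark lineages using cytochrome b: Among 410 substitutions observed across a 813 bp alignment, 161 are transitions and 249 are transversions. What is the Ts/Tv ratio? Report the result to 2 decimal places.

R = 161/249 = 0.646586… ≈ 0.65 (to 2 d.p.).

0.65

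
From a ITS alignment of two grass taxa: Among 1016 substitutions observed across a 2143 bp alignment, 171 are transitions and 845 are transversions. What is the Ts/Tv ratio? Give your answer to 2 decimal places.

R = 171/845 = 0.202366… ≈ 0.20 (to 2 d.p.).

0.20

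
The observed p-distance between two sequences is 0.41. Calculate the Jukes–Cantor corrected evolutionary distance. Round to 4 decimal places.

0.5933

d = −(3/4) ln(1 − 4p/3) = −0.75 ln(1 − 0.546667) = −0.75 ln(0.453333)
  = −0.75 × (-0.791128) = 0.593346 substitutions/site.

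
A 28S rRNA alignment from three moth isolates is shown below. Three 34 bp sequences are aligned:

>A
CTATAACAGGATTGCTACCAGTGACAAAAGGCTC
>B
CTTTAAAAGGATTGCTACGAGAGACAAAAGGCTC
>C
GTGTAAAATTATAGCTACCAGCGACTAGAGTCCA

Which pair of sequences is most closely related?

A and B

A–B: 4/34 differ, p = 0.118, d = 0.128.
A–C: 12/34 differ, p = 0.353, d = 0.477.
B–C: 12/34 differ, p = 0.353, d = 0.477.
The smallest distance is between A and B.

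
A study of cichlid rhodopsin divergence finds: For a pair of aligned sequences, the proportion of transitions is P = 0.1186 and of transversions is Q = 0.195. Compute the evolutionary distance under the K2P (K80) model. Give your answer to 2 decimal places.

Under the Kimura two-parameter model, d = −½ ln(1 − 2P − Q) − ¼ ln(1 − 2Q).
1 − 2P − Q = 0.5678, giving −½ ln(0.5678) = 0.282993.
1 − 2Q = 0.61, giving −¼ ln(0.61) = 0.123574.
d = 0.282993 + 0.123574 = 0.406567.

0.41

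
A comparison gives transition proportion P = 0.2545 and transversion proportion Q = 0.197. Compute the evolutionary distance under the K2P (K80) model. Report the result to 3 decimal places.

0.737

Under the Kimura two-parameter model, d = −½ ln(1 − 2P − Q) − ¼ ln(1 − 2Q).
1 − 2P − Q = 0.294, giving −½ ln(0.294) = 0.612088.
1 − 2Q = 0.606, giving −¼ ln(0.606) = 0.125219.
d = 0.612088 + 0.125219 = 0.737307.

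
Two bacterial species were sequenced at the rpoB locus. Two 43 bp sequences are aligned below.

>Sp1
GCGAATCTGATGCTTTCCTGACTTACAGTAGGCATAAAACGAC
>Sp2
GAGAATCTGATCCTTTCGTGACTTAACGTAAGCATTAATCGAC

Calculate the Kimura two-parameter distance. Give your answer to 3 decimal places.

0.216

Of 43 sites, 1 differences are transitions and 7 are transversions, so P = 1/43 ≈ 0.023256 and Q = 7/43 ≈ 0.162791.
Under the Kimura two-parameter model, d = −½ ln(1 − 2P − Q) − ¼ ln(1 − 2Q).
1 − 2P − Q = 0.790697, giving −½ ln(0.790697) = 0.117420.
1 − 2Q = 0.674418, giving −¼ ln(0.674418) = 0.098476.
d = 0.117420 + 0.098476 = 0.215896.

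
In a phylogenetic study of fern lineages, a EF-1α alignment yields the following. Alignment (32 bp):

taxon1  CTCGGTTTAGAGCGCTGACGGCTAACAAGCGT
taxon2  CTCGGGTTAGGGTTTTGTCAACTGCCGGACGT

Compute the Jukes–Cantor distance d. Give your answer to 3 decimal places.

0.585

The sequences differ at 13 of 32 sites, so p = 13/32 = 0.40625.
d = −(3/4) ln(1 − 4p/3) = −0.75 ln(1 − 0.541667) = −0.75 ln(0.458333)
  = −0.75 × (-0.780159) = 0.585119 substitutions/site.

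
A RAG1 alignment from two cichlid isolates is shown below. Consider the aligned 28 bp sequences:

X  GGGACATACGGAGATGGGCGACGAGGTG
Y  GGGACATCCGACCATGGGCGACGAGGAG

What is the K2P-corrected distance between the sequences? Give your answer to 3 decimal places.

0.205

Of 28 sites, 1 differences are transitions and 4 are transversions, so P = 1/28 ≈ 0.035714 and Q = 4/28 ≈ 0.142857.
Under the Kimura two-parameter model, d = −½ ln(1 − 2P − Q) − ¼ ln(1 − 2Q).
1 − 2P − Q = 0.785715, giving −½ ln(0.785715) = 0.120581.
1 − 2Q = 0.714286, giving −¼ ln(0.714286) = 0.084118.
d = 0.120581 + 0.084118 = 0.204699.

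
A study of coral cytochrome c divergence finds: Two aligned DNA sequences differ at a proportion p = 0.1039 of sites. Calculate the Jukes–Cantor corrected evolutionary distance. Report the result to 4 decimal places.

d = −(3/4) ln(1 − 4p/3) = −0.75 ln(1 − 0.138533) = −0.75 ln(0.861467)
  = −0.75 × (-0.149119) = 0.111839 substitutions/site.

0.1118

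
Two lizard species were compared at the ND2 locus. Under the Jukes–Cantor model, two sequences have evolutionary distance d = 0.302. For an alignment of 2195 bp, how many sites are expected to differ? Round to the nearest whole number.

546

Invert JC69: p = (3/4)(1 − e^(−4d/3)) = 0.75 × (1 − e^(-0.402667)) = 0.75 × (1 − 0.668535) = 0.248599.
Expected differing sites = pL ≈ 0.248599 × 2195 = 545.674805 ≈ 546.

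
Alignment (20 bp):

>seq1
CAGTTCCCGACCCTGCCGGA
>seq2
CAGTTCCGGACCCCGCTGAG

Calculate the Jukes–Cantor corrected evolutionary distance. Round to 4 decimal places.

The sequences differ at 5 of 20 sites (8, 14, 17, 19, 20), so p = 5/20 = 0.25.
d = −(3/4) ln(1 − 4p/3) = −0.75 ln(1 − 0.333333) = −0.75 ln(0.666667)
  = −0.75 × (-0.405465) = 0.304099 substitutions/site.

0.3041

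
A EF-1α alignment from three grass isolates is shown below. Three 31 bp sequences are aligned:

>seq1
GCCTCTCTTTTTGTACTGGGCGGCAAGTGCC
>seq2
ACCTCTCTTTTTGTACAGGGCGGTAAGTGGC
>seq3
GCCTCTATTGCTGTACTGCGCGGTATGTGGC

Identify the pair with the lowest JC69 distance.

seq1 and seq2

seq1–seq2: 4/31 differ, p = 0.129, d = 0.142.
seq1–seq3: 7/31 differ, p = 0.226, d = 0.269.
seq2–seq3: 7/31 differ, p = 0.226, d = 0.269.
The smallest distance is between seq1 and seq2.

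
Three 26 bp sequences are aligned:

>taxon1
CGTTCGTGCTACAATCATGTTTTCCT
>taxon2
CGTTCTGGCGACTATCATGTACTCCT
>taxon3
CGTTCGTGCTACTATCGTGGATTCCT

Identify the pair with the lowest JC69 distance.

taxon1–taxon2: 6/26 differ, p = 0.231, d = 0.276.
taxon1–taxon3: 4/26 differ, p = 0.154, d = 0.172.
taxon2–taxon3: 6/26 differ, p = 0.231, d = 0.276.
The smallest distance is between taxon1 and taxon3.

taxon1 and taxon3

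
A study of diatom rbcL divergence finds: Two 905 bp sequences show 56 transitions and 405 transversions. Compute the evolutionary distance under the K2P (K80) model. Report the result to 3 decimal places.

0.987

P = 56/905 ≈ 0.061878 and Q = 405/905 ≈ 0.447514.
Under the Kimura two-parameter model, d = −½ ln(1 − 2P − Q) − ¼ ln(1 − 2Q).
1 − 2P − Q = 0.42873, giving −½ ln(0.42873) = 0.423464.
1 − 2Q = 0.104972, giving −¼ ln(0.104972) = 0.563515.
d = 0.423464 + 0.563515 = 0.986979.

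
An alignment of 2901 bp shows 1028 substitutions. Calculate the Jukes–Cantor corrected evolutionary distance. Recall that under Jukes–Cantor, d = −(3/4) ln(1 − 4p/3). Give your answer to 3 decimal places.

p = 1028/2901 ≈ 0.354361.
d = −(3/4) ln(1 − 4p/3) = −0.75 ln(1 − 0.472481) = −0.75 ln(0.527519)
  = −0.75 × (-0.639570) = 0.479678 substitutions/site.

0.480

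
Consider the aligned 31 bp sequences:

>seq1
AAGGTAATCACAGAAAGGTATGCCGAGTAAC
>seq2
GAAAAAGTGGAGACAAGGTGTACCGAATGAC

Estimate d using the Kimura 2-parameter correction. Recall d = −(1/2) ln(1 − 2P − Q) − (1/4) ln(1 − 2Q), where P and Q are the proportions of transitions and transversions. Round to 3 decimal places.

Of 31 sites, 11 differences are transitions and 4 are transversions, so P = 11/31 ≈ 0.354839 and Q = 4/31 ≈ 0.129032.
Under the Kimura two-parameter model, d = −½ ln(1 − 2P − Q) − ¼ ln(1 − 2Q).
1 − 2P − Q = 0.16129, giving −½ ln(0.16129) = 0.912276.
1 − 2Q = 0.741936, giving −¼ ln(0.741936) = 0.074623.
d = 0.912276 + 0.074623 = 0.986899.

0.987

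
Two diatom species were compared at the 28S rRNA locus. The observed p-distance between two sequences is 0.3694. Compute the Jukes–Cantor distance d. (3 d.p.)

0.509

d = −(3/4) ln(1 − 4p/3) = −0.75 ln(1 − 0.492533) = −0.75 ln(0.507467)
  = −0.75 × (-0.678324) = 0.508743 substitutions/site.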